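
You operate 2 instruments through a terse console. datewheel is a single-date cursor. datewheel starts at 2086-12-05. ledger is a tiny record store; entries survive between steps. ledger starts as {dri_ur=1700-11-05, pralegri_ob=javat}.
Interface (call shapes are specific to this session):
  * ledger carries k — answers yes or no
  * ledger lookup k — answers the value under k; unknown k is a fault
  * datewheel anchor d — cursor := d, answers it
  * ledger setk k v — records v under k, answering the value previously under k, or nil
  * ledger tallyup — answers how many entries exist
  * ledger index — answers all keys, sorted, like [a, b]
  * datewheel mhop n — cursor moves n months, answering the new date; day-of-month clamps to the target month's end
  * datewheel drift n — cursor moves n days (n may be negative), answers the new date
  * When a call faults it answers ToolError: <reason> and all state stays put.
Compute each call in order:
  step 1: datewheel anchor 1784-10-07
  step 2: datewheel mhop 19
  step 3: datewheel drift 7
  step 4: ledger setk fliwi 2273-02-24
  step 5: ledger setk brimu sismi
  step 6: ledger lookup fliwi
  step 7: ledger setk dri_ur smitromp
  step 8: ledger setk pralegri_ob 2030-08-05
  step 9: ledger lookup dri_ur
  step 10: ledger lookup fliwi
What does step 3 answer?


==> datewheel anchor(d=1784-10-07)
<== 1784-10-07
==> datewheel mhop(n=19)
<== 1786-05-07
==> datewheel drift(n=7)
<== 1786-05-14
==> ledger setk(k=fliwi, v=2273-02-24)
<== nil
==> ledger setk(k=brimu, v=sismi)
<== nil
==> ledger lookup(k=fliwi)
<== 2273-02-24
==> ledger setk(k=dri_ur, v=smitromp)
<== 1700-11-05
==> ledger setk(k=pralegri_ob, v=2030-08-05)
<== javat
==> ledger lookup(k=dri_ur)
<== smitromp
==> ledger lookup(k=fliwi)
<== 2273-02-24

Answer: 1786-05-14


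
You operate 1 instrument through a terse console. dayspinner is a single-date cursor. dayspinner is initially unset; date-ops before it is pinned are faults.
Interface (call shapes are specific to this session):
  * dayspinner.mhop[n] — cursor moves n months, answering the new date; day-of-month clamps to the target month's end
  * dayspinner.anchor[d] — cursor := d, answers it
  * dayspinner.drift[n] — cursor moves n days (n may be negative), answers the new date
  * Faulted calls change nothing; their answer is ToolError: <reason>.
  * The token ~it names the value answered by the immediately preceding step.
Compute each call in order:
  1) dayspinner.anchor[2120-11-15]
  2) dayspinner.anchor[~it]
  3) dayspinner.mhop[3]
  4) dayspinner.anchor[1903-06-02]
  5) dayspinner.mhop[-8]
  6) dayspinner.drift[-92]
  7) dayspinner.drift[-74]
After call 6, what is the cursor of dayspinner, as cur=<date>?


Answer: cur=1902-07-02

Derivation:
·→ dayspinner.anchor(d=2120-11-15)
·← 2120-11-15
·→ dayspinner.anchor(d=~it)
·← 2120-11-15
·→ dayspinner.mhop(n=3)
·← 2121-02-15
·→ dayspinner.anchor(d=1903-06-02)
·← 1903-06-02
·→ dayspinner.mhop(n=-8)
·← 1902-10-02
·→ dayspinner.drift(n=-92)
·← 1902-07-02
·→ dayspinner.drift(n=-74)
·← 1902-04-19


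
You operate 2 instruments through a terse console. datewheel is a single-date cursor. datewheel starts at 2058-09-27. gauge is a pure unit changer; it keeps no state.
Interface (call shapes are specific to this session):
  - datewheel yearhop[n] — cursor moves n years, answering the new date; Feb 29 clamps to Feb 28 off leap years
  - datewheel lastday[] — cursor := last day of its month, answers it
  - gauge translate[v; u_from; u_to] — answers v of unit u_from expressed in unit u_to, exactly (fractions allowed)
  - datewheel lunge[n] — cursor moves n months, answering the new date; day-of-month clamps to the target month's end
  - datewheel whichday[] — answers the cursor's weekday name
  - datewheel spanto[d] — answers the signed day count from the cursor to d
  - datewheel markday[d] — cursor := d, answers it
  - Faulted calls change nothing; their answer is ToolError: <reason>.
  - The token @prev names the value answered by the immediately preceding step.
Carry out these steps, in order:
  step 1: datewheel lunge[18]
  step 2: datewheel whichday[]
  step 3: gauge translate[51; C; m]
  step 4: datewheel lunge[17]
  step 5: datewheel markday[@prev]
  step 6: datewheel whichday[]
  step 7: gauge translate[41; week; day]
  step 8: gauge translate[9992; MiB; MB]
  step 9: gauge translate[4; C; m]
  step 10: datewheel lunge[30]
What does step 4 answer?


Answer: 2061-08-27

Derivation:
CALL datewheel lunge[n: 18]
RET  2060-03-27
CALL datewheel whichday[]
RET  Saturday
CALL gauge translate[v: 51; u_from: C; u_to: m]
RET  ToolError: incompatible units
CALL datewheel lunge[n: 17]
RET  2061-08-27
CALL datewheel markday[d: @prev]
RET  2061-08-27
CALL datewheel whichday[]
RET  Saturday
CALL gauge translate[v: 41; u_from: week; u_to: day]
RET  287
CALL gauge translate[v: 9992; u_from: MiB; u_to: MB]
RET  163708928/15625
CALL gauge translate[v: 4; u_from: C; u_to: m]
RET  ToolError: incompatible units
CALL datewheel lunge[n: 30]
RET  2064-02-27


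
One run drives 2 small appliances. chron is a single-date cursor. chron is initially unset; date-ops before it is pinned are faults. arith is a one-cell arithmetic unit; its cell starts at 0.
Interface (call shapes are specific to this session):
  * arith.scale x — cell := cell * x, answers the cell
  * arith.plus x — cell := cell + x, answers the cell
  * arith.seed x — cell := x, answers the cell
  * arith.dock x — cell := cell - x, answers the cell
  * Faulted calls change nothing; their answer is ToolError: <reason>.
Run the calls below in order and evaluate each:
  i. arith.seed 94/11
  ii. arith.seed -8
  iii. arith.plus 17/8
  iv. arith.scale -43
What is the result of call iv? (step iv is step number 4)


Answer: 2021/8

Derivation:
~$ arith.seed 94/11
:: 94/11
~$ arith.seed -8
:: -8
~$ arith.plus 17/8
:: -47/8
~$ arith.scale -43
:: 2021/8


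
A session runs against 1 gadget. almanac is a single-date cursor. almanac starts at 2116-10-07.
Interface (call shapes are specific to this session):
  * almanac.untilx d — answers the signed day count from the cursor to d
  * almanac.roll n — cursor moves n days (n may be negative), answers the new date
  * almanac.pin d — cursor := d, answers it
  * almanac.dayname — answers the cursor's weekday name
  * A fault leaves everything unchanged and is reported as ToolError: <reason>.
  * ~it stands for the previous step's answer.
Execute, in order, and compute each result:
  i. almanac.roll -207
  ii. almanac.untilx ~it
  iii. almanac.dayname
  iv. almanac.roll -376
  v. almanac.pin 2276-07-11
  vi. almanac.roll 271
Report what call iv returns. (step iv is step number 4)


>>> almanac.roll n: -207
  2116-03-14
>>> almanac.untilx d: ~it
  0
>>> almanac.dayname
  Saturday
>>> almanac.roll n: -376
  2115-03-04
>>> almanac.pin d: 2276-07-11
  2276-07-11
>>> almanac.roll n: 271
  2277-04-08

Answer: 2115-03-04


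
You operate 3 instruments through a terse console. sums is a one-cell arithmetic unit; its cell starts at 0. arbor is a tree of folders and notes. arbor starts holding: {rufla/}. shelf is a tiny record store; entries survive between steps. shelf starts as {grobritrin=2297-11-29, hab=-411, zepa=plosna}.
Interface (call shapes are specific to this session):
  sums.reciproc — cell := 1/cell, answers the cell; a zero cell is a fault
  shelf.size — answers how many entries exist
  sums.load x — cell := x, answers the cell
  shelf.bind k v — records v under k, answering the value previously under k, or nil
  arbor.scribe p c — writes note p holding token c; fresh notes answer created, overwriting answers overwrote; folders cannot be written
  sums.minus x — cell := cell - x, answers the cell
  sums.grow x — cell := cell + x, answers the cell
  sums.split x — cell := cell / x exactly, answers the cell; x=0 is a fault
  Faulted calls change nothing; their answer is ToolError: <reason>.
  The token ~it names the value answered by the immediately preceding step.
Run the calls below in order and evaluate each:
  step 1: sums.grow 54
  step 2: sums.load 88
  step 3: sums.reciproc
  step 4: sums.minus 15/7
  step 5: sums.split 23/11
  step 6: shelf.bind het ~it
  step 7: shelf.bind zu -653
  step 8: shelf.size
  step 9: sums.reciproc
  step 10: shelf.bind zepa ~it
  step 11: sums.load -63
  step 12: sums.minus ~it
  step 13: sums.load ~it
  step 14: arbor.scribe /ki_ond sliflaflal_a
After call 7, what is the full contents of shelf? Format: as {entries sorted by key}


Answer: {grobritrin=2297-11-29, hab=-411, het=-1313/1288, zepa=plosna, zu=-653}

Derivation:
-> grow(x='54')
<- 54
-> load(x='88')
<- 88
-> reciproc()
<- 1/88
-> minus(x='15/7')
<- -1313/616
-> split(x='23/11')
<- -1313/1288
-> bind(k='het', v='~it')
<- nil
-> bind(k='zu', v='-653')
<- nil
-> size()
<- 5
-> reciproc()
<- -1288/1313
-> bind(k='zepa', v='~it')
<- plosna
-> load(x='-63')
<- -63
-> minus(x='~it')
<- 0
-> load(x='~it')
<- 0
-> scribe(p='/ki_ond', c='sliflaflal_a')
<- created


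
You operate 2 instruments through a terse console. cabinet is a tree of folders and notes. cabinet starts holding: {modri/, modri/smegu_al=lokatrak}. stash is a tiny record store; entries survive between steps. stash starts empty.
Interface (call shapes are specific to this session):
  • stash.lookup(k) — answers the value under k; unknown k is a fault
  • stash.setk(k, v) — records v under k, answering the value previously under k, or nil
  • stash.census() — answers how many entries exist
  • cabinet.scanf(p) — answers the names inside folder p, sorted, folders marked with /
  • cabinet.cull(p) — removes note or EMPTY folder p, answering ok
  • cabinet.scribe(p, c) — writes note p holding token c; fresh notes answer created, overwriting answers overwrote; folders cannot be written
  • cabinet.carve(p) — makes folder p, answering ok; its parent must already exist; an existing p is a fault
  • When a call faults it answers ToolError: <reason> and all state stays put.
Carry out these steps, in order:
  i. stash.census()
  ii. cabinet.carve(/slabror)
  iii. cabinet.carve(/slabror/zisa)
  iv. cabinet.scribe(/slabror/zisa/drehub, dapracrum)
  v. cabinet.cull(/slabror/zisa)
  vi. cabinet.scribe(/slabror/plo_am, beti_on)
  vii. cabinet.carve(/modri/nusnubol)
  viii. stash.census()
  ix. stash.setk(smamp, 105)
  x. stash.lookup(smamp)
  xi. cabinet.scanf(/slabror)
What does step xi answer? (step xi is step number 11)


% stash.census() => 0
% cabinet.carve(p=/slabror) => ok
% cabinet.carve(p=/slabror/zisa) => ok
% cabinet.scribe(p=/slabror/zisa/drehub, c=dapracrum) => created
% cabinet.cull(p=/slabror/zisa) => ToolError: not empty
% cabinet.scribe(p=/slabror/plo_am, c=beti_on) => created
% cabinet.carve(p=/modri/nusnubol) => ok
% stash.census() => 0
% stash.setk(k=smamp, v=105) => nil
% stash.lookup(k=smamp) => 105
% cabinet.scanf(p=/slabror) => [plo_am, zisa/]

Answer: [plo_am, zisa/]


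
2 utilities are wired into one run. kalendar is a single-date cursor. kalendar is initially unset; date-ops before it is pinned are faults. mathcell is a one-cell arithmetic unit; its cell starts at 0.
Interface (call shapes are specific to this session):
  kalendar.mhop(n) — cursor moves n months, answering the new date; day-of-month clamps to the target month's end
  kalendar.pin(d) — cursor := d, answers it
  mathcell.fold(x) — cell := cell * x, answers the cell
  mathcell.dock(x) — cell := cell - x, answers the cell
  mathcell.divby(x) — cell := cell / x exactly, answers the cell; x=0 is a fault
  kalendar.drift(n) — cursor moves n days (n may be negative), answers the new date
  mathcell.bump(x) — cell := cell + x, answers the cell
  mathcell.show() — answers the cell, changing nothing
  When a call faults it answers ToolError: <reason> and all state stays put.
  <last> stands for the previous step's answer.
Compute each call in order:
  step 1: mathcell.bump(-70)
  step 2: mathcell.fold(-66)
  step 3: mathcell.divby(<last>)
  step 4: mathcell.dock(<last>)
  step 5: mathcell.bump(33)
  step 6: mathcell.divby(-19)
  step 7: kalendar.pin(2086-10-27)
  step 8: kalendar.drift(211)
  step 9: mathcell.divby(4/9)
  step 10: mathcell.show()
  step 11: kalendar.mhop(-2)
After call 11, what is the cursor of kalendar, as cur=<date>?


Answer: cur=2087-03-26

Derivation:
$ mathcell.bump x→-70
[out] -70
$ mathcell.fold x→-66
[out] 4620
$ mathcell.divby x→<last>
[out] 1
$ mathcell.dock x→<last>
[out] 0
$ mathcell.bump x→33
[out] 33
$ mathcell.divby x→-19
[out] -33/19
$ kalendar.pin d→2086-10-27
[out] 2086-10-27
$ kalendar.drift n→211
[out] 2087-05-26
$ mathcell.divby x→4/9
[out] -297/76
$ mathcell.show
[out] -297/76
$ kalendar.mhop n→-2
[out] 2087-03-26


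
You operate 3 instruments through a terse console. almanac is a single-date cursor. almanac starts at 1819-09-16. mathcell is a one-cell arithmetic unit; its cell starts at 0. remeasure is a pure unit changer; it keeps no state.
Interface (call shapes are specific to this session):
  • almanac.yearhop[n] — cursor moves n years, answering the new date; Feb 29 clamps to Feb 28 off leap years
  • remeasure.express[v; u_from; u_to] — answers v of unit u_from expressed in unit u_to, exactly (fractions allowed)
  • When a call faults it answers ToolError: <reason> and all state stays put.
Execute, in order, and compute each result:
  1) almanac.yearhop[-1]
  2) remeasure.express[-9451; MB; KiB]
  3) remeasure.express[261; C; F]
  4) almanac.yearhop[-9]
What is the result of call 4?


Answer: 1809-09-16

Derivation:
[in] yearhop n=-1
= 1818-09-16
[in] express v=-9451 u_from=MB u_to=KiB
= -147671875/16
[in] express v=261 u_from=C u_to=F
= 2509/5
[in] yearhop n=-9
= 1809-09-16


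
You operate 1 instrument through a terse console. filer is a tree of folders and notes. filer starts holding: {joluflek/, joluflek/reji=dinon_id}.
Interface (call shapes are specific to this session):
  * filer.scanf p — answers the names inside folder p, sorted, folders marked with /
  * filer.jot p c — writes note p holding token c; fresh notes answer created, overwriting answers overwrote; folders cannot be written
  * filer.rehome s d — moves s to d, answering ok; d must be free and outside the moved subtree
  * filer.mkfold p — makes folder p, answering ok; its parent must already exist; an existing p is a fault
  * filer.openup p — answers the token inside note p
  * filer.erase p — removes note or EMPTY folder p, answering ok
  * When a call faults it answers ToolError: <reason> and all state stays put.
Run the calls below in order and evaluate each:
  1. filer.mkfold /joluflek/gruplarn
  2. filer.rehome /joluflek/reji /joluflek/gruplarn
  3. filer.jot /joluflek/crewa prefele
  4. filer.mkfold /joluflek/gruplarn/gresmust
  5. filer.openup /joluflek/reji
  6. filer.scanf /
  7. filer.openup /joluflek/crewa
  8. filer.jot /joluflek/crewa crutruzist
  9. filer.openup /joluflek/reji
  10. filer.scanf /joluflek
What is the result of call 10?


Answer: [crewa, gruplarn/, reji]

Derivation:
Invoking mkfold on p=/joluflek/gruplarn, which returns ok.
I run rehome on s=/joluflek/reji, d=/joluflek/gruplarn, — result: ToolError: exists.
I use jot on p=/joluflek/crewa, c=prefele, and get created.
Using mkfold on p=/joluflek/gruplarn/gresmust, which returns ok.
Then openup on p=/joluflek/reji, which returns dinon_id.
I invoke scanf on p=/: [joluflek/].
I invoke openup on p=/joluflek/crewa, and get prefele.
Then jot on p=/joluflek/crewa, c=crutruzist, yielding overwrote.
Next I call openup on p=/joluflek/reji, and see dinon_id.
I try scanf on p=/joluflek, and get [crewa, gruplarn/, reji].


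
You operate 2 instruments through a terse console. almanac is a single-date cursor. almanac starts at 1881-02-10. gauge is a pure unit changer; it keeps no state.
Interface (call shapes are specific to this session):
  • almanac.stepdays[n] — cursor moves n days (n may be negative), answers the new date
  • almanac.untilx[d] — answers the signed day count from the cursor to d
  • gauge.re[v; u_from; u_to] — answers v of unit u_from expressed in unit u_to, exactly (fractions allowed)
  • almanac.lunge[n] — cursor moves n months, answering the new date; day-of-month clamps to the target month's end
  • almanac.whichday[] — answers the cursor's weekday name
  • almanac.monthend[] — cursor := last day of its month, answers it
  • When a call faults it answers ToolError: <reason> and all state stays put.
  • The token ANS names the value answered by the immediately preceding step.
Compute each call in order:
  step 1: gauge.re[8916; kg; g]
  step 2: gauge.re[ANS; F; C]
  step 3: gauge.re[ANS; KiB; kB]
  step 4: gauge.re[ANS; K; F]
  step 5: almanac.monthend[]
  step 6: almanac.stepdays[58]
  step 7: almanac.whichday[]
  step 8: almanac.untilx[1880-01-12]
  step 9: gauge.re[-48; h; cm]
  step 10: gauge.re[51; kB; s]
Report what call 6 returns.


Answer: 1881-04-27

Derivation:
I run gauge.re on v=8916, u_from=kg, u_to=g, and see 8916000.
Calling gauge.re on v=ANS, u_from=F, u_to=C, and get 44579840/9.
I run gauge.re on v=ANS, u_from=KiB, u_to=kB, giving 1141243904/225.
Now I run gauge.re on v=ANS, u_from=K, u_to=F, which returns 4564745781/500.
Invoking almanac.monthend(), and see 1881-02-28.
I use almanac.stepdays on n=58, and see 1881-04-27.
Using almanac.whichday(), and see Wednesday.
I invoke almanac.untilx on d=1880-01-12: -471.
Calling gauge.re on v=-48, u_from=h, u_to=cm, which returns ToolError: incompatible units.
Calling gauge.re on v=51, u_from=kB, u_to=s, and get ToolError: incompatible units.


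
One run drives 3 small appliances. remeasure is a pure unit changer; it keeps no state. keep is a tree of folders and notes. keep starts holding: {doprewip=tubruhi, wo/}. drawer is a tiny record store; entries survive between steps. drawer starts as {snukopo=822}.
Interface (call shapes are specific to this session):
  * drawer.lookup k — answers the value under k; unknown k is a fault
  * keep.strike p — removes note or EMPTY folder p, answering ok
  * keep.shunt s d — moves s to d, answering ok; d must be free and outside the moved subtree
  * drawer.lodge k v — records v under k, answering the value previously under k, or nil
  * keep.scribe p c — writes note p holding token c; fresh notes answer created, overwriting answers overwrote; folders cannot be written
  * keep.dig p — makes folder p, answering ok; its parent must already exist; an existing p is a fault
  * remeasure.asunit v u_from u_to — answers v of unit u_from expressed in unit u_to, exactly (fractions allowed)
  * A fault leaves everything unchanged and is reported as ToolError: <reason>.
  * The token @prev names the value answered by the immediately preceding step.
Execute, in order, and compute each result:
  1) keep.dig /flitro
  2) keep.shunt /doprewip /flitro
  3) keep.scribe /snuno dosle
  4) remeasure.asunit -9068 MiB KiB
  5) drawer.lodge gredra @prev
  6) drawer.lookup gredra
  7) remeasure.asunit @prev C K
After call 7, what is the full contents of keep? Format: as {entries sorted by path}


-- 1. dig(p: /flitro) ~> ok
-- 2. shunt(s: /doprewip, d: /flitro) ~> ToolError: exists
-- 3. scribe(p: /snuno, c: dosle) ~> created
-- 4. asunit(v: -9068, u_from: MiB, u_to: KiB) ~> -9285632
-- 5. lodge(k: gredra, v: @prev) ~> nil
-- 6. lookup(k: gredra) ~> -9285632
-- 7. asunit(v: @prev, u_from: C, u_to: K) ~> -185707177/20

Answer: {doprewip=tubruhi, flitro/, snuno=dosle, wo/}


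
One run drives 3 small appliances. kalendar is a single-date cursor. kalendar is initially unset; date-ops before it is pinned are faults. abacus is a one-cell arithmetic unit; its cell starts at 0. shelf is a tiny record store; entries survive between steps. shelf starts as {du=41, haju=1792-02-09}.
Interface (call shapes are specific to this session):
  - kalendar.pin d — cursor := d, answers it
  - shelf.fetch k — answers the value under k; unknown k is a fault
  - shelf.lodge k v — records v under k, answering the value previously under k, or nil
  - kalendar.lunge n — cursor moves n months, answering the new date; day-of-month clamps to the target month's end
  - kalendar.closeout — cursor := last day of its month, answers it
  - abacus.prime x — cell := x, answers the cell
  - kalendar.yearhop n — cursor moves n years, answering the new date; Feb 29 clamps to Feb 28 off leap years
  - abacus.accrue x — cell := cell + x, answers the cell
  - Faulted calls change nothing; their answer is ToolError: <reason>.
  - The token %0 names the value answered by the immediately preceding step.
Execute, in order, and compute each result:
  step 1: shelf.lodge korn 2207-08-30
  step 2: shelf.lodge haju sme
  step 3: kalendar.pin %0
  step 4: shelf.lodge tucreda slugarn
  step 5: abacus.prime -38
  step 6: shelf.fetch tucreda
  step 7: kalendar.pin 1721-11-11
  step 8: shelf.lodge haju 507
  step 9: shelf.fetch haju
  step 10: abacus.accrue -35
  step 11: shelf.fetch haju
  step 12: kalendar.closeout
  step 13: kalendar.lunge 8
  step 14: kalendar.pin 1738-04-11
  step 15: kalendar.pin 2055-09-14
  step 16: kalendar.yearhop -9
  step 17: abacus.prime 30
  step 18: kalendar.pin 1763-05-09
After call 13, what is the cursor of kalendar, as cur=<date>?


> shelf.lodge korn 2207-08-30
= nil
> shelf.lodge haju sme
= 1792-02-09
> kalendar.pin %0
= 1792-02-09
> shelf.lodge tucreda slugarn
= nil
> abacus.prime -38
= -38
> shelf.fetch tucreda
= slugarn
> kalendar.pin 1721-11-11
= 1721-11-11
> shelf.lodge haju 507
= sme
> shelf.fetch haju
= 507
> abacus.accrue -35
= -73
> shelf.fetch haju
= 507
> kalendar.closeout
= 1721-11-30
> kalendar.lunge 8
= 1722-07-30
> kalendar.pin 1738-04-11
= 1738-04-11
> kalendar.pin 2055-09-14
= 2055-09-14
> kalendar.yearhop -9
= 2046-09-14
> abacus.prime 30
= 30
> kalendar.pin 1763-05-09
= 1763-05-09

Answer: cur=1722-07-30


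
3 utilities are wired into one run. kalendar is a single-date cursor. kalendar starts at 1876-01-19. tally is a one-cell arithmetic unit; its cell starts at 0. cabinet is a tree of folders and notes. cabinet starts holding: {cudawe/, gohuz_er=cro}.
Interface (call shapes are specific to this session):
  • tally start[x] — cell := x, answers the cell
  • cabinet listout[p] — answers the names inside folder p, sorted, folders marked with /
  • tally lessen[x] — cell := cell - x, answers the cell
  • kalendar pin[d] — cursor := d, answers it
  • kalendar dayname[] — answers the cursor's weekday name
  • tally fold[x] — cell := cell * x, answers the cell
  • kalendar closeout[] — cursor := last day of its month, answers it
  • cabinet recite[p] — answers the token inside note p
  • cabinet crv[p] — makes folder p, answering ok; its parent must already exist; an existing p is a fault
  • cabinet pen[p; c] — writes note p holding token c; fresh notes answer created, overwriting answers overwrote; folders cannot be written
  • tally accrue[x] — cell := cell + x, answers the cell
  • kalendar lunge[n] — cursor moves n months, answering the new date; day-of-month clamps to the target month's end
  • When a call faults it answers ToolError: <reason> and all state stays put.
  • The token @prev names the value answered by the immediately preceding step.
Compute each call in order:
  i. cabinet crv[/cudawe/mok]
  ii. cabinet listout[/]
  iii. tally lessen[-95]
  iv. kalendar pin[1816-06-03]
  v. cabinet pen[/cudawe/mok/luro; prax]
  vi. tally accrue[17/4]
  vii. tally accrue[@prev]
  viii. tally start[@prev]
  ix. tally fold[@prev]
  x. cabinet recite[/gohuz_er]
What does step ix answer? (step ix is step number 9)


Answer: 157609/4

Derivation:
I try cabinet crv passing p='/cudawe/mok', yielding ok.
Using cabinet listout passing p='/', and observe [cudawe/, gohuz_er].
Calling tally lessen passing x='-95', which returns 95.
I run kalendar pin passing d='1816-06-03', yielding 1816-06-03.
I invoke cabinet pen passing p='/cudawe/mok/luro', c='prax', and see created.
I use tally accrue passing x='17/4', which returns 397/4.
Then tally accrue passing x='@prev', giving 397/2.
Now I run tally start passing x='@prev', — result: 397/2.
I try tally fold passing x='@prev', giving 157609/4.
Then cabinet recite passing p='/gohuz_er', and get cro.


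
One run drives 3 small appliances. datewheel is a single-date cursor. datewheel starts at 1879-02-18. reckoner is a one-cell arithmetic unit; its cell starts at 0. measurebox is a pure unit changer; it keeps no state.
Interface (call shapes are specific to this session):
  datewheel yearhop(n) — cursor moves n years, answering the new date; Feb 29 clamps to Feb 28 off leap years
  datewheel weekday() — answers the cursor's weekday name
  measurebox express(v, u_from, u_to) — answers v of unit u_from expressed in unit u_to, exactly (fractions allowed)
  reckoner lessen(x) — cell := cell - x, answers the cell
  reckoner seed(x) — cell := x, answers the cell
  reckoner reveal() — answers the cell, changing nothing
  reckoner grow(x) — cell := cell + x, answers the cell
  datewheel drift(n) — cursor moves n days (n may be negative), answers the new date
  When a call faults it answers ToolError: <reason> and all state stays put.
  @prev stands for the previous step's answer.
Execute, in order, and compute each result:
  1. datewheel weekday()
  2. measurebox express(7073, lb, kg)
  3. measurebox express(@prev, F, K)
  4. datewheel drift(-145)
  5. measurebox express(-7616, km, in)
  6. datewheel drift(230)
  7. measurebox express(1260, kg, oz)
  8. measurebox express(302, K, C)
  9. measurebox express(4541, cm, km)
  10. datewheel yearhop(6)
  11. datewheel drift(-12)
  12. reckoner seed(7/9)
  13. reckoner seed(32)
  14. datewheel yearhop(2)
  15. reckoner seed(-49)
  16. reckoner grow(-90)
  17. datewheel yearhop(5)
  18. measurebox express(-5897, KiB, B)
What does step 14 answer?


CALL datewheel weekday[]
RET  Tuesday
CALL measurebox express[v: 7073; u_from: lb; u_to: kg]
RET  320825883301/100000000
CALL measurebox express[v: @prev; u_from: F; u_to: K]
RET  366792883301/180000000
CALL datewheel drift[n: -145]
RET  1878-09-26
CALL measurebox express[v: -7616; u_from: km; u_to: in]
RET  -38080000000/127
CALL datewheel drift[n: 230]
RET  1879-05-14
CALL measurebox express[v: 1260; u_from: kg; u_to: oz]
RET  288000000000/6479891
CALL measurebox express[v: 302; u_from: K; u_to: C]
RET  577/20
CALL measurebox express[v: 4541; u_from: cm; u_to: km]
RET  4541/100000
CALL datewheel yearhop[n: 6]
RET  1885-05-14
CALL datewheel drift[n: -12]
RET  1885-05-02
CALL reckoner seed[x: 7/9]
RET  7/9
CALL reckoner seed[x: 32]
RET  32
CALL datewheel yearhop[n: 2]
RET  1887-05-02
CALL reckoner seed[x: -49]
RET  -49
CALL reckoner grow[x: -90]
RET  -139
CALL datewheel yearhop[n: 5]
RET  1892-05-02
CALL measurebox express[v: -5897; u_from: KiB; u_to: B]
RET  -6038528

Answer: 1887-05-02


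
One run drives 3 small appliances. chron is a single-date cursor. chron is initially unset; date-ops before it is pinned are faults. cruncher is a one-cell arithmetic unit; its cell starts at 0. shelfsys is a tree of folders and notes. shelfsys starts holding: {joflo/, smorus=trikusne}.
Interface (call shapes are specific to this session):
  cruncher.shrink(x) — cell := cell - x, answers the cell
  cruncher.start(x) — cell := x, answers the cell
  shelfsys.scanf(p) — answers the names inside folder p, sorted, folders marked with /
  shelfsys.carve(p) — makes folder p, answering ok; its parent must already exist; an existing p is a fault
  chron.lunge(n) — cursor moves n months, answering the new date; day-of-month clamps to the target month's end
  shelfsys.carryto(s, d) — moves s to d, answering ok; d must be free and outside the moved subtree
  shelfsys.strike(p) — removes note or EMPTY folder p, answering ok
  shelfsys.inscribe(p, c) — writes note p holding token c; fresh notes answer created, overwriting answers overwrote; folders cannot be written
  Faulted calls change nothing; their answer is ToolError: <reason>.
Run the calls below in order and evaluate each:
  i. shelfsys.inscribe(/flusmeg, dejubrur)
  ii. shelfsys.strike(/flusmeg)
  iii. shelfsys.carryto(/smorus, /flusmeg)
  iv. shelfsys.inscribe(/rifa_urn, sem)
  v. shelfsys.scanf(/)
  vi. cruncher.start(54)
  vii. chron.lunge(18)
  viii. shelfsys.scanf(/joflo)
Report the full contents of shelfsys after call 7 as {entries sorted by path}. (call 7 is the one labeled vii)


Answer: {flusmeg=trikusne, joflo/, rifa_urn=sem}

Derivation:
I call shelfsys.inscribe(/flusmeg, dejubrur), and see created.
Then shelfsys.strike(/flusmeg), yielding ok.
I call shelfsys.carryto(/smorus, /flusmeg), and see ok.
Next I call shelfsys.inscribe(/rifa_urn, sem), — result: created.
I call shelfsys.scanf(/), yielding [flusmeg, joflo/, rifa_urn].
I call cruncher.start(54), which returns 54.
Next I call chron.lunge(18), and get ToolError: no date set.
I use shelfsys.scanf(/joflo), and get [].


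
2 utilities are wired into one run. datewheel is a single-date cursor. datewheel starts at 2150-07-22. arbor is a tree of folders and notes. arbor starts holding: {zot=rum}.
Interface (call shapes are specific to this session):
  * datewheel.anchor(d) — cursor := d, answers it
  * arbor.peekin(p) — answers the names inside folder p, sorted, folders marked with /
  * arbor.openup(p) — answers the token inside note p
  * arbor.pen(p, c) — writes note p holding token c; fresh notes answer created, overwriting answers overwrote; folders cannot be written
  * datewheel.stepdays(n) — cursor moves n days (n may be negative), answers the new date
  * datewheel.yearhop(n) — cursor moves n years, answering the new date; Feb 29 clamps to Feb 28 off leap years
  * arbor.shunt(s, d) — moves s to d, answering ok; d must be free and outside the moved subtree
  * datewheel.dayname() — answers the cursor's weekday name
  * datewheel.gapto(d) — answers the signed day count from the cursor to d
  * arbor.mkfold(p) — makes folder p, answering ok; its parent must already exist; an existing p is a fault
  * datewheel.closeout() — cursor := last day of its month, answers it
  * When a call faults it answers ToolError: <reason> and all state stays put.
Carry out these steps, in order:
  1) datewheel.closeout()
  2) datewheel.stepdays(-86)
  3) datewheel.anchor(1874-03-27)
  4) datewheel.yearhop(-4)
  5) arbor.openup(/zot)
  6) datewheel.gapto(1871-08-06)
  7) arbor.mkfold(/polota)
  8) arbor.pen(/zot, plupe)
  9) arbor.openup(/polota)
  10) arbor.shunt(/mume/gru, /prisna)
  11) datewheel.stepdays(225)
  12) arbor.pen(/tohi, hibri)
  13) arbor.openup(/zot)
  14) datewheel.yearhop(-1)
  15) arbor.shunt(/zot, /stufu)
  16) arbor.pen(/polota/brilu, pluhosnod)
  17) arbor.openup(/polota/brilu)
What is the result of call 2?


Answer: 2150-05-06

Derivation:
I run datewheel.closeout, and observe 2150-07-31.
I try datewheel.stepdays(n='-86'), giving 2150-05-06.
I use datewheel.anchor(d='1874-03-27'), → 1874-03-27.
I run datewheel.yearhop(n='-4'), and observe 1870-03-27.
Calling arbor.openup(p='/zot'): rum.
Next I call datewheel.gapto(d='1871-08-06'), and observe 497.
I use arbor.mkfold(p='/polota'), giving ok.
Using arbor.pen(p='/zot', c='plupe'), → overwrote.
Invoking arbor.openup(p='/polota'), and observe ToolError: is a directory.
Calling arbor.shunt(s='/mume/gru', d='/prisna'), → ToolError: not found.
I try datewheel.stepdays(n='225'), → 1870-11-07.
I use arbor.pen(p='/tohi', c='hibri'): created.
I try arbor.openup(p='/zot'), which returns plupe.
I call datewheel.yearhop(n='-1'): 1869-11-07.
I call arbor.shunt(s='/zot', d='/stufu'): ok.
I use arbor.pen(p='/polota/brilu', c='pluhosnod'): created.
Using arbor.openup(p='/polota/brilu'), and see pluhosnod.


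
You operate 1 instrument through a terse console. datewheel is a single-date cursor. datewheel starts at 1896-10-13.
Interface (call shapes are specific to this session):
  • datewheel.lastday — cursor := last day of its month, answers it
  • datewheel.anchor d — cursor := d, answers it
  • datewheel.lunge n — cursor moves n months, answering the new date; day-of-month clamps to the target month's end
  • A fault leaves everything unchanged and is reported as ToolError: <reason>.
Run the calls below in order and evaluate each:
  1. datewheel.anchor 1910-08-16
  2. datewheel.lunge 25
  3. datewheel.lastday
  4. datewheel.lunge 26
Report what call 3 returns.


~$ datewheel.anchor d='1910-08-16'
= 1910-08-16
~$ datewheel.lunge n='25'
= 1912-09-16
~$ datewheel.lastday
= 1912-09-30
~$ datewheel.lunge n='26'
= 1914-11-30

Answer: 1912-09-30


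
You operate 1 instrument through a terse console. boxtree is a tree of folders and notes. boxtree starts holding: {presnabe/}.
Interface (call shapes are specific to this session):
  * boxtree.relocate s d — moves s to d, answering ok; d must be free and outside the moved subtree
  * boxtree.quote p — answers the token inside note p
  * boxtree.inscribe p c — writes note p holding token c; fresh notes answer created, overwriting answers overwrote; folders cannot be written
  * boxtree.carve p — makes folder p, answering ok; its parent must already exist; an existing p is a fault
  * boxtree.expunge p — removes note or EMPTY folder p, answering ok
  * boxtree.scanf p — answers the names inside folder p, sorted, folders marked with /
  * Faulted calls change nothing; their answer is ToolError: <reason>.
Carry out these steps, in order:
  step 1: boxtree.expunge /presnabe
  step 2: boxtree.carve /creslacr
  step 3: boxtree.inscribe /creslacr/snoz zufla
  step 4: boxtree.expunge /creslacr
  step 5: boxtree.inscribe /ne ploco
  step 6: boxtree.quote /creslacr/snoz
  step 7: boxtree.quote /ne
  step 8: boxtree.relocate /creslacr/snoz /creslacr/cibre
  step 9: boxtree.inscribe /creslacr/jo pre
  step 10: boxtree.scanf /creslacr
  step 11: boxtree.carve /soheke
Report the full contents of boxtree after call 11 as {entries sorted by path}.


Answer: {creslacr/, creslacr/cibre=zufla, creslacr/jo=pre, ne=ploco, soheke/}

Derivation:
>> expunge(p: /presnabe)
<< ok
>> carve(p: /creslacr)
<< ok
>> inscribe(p: /creslacr/snoz, c: zufla)
<< created
>> expunge(p: /creslacr)
<< ToolError: not empty
>> inscribe(p: /ne, c: ploco)
<< created
>> quote(p: /creslacr/snoz)
<< zufla
>> quote(p: /ne)
<< ploco
>> relocate(s: /creslacr/snoz, d: /creslacr/cibre)
<< ok
>> inscribe(p: /creslacr/jo, c: pre)
<< created
>> scanf(p: /creslacr)
<< [cibre, jo]
>> carve(p: /soheke)
<< ok


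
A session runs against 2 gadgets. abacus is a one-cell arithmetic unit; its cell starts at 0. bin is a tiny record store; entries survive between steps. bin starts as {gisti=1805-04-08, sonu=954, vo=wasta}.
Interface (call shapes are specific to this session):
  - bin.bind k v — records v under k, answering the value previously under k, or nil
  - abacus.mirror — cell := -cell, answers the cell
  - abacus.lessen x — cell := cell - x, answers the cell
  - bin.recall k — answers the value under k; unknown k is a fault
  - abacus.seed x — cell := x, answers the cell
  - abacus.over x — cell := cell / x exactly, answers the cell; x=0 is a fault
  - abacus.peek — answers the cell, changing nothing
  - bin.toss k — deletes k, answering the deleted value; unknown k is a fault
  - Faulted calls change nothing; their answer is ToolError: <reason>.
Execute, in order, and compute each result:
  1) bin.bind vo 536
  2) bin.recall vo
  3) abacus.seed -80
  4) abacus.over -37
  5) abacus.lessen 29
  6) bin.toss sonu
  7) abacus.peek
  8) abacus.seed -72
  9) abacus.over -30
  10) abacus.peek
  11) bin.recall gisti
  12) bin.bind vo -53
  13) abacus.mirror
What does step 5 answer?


Answer: -993/37

Derivation:
-> bin.bind(k=vo, v=536)
<- wasta
-> bin.recall(k=vo)
<- 536
-> abacus.seed(x=-80)
<- -80
-> abacus.over(x=-37)
<- 80/37
-> abacus.lessen(x=29)
<- -993/37
-> bin.toss(k=sonu)
<- 954
-> abacus.peek()
<- -993/37
-> abacus.seed(x=-72)
<- -72
-> abacus.over(x=-30)
<- 12/5
-> abacus.peek()
<- 12/5
-> bin.recall(k=gisti)
<- 1805-04-08
-> bin.bind(k=vo, v=-53)
<- 536
-> abacus.mirror()
<- -12/5


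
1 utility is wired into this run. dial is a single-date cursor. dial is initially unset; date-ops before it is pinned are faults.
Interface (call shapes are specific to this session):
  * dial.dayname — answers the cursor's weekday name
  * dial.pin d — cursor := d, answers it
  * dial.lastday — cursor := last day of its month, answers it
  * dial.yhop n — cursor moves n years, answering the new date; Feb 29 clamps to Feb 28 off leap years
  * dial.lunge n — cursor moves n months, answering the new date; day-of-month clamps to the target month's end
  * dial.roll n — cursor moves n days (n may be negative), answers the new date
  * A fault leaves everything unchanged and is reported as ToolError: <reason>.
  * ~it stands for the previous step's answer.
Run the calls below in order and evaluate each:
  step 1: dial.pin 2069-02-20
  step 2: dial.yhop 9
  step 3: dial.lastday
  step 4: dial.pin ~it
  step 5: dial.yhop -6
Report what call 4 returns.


Answer: 2078-02-28

Derivation:
→ pin(d='2069-02-20')
← 2069-02-20
→ yhop(n='9')
← 2078-02-20
→ lastday()
← 2078-02-28
→ pin(d='~it')
← 2078-02-28
→ yhop(n='-6')
← 2072-02-28


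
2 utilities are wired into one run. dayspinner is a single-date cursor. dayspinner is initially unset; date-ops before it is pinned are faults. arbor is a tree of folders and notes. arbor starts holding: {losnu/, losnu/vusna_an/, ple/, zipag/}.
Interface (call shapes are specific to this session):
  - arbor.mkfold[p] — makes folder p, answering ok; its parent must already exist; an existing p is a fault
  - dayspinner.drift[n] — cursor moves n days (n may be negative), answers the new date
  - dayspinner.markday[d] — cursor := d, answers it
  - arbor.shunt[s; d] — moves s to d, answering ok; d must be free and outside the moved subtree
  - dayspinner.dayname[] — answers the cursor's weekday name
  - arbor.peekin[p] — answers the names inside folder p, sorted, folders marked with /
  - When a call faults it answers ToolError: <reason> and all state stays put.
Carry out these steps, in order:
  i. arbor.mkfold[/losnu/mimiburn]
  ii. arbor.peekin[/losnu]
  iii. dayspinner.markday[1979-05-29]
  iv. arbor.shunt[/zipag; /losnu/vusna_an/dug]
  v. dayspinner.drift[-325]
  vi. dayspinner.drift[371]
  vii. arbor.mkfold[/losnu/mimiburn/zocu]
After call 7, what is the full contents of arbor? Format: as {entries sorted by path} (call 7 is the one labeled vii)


% 1. arbor.mkfold(p='/losnu/mimiburn') : ok
% 2. arbor.peekin(p='/losnu') : [mimiburn/, vusna_an/]
% 3. dayspinner.markday(d='1979-05-29') : 1979-05-29
% 4. arbor.shunt(s='/zipag', d='/losnu/vusna_an/dug') : ok
% 5. dayspinner.drift(n='-325') : 1978-07-08
% 6. dayspinner.drift(n='371') : 1979-07-14
% 7. arbor.mkfold(p='/losnu/mimiburn/zocu') : ok

Answer: {losnu/, losnu/mimiburn/, losnu/mimiburn/zocu/, losnu/vusna_an/, losnu/vusna_an/dug/, ple/}


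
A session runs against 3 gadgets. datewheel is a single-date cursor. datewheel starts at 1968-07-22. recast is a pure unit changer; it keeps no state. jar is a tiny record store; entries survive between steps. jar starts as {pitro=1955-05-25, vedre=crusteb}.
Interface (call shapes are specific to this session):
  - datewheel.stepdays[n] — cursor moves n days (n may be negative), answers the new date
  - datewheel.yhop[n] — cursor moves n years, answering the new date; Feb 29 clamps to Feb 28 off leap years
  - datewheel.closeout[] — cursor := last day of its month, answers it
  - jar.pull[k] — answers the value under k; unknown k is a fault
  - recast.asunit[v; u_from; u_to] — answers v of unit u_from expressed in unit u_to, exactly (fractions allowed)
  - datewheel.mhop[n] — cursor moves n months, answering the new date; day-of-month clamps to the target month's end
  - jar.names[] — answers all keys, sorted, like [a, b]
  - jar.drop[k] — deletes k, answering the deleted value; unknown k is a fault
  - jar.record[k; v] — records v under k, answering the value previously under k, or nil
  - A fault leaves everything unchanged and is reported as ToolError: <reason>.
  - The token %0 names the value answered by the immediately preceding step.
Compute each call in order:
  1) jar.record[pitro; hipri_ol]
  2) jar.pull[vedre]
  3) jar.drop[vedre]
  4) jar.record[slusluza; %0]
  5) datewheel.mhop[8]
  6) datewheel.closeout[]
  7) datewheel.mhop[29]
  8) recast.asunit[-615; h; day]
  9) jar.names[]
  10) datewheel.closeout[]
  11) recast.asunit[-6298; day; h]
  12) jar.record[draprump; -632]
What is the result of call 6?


# 1. record(pitro, hipri_ol) ~> 1955-05-25
# 2. pull(vedre) ~> crusteb
# 3. drop(vedre) ~> crusteb
# 4. record(slusluza, %0) ~> nil
# 5. mhop(8) ~> 1969-03-22
# 6. closeout() ~> 1969-03-31
# 7. mhop(29) ~> 1971-08-31
# 8. asunit(-615, h, day) ~> -205/8
# 9. names() ~> [pitro, slusluza]
# 10. closeout() ~> 1971-08-31
# 11. asunit(-6298, day, h) ~> -151152
# 12. record(draprump, -632) ~> nil

Answer: 1969-03-31
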